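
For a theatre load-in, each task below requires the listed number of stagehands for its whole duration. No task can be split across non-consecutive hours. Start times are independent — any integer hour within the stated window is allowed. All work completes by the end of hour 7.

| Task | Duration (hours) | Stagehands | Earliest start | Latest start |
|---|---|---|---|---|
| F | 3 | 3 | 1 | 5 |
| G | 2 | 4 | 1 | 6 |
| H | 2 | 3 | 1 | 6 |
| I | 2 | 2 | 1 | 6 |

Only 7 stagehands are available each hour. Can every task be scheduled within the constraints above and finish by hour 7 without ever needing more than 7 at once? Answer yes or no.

yes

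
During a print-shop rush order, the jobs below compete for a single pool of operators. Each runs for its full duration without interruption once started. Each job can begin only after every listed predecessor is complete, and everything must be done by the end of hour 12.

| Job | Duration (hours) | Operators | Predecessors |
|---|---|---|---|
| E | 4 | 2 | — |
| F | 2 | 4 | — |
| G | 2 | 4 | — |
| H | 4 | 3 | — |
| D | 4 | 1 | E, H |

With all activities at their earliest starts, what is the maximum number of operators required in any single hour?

Early-start schedule: E@1, F@1, G@1, H@1, D@5.
Load per hour: hour 1: 13, hour 2: 13, hour 3: 5, hour 4: 5, hour 5: 1, hour 6: 1, hour 7: 1, hour 8: 1, hour 9: 0, hour 10: 0, hour 11: 0, hour 12: 0.
Peak is 13.

13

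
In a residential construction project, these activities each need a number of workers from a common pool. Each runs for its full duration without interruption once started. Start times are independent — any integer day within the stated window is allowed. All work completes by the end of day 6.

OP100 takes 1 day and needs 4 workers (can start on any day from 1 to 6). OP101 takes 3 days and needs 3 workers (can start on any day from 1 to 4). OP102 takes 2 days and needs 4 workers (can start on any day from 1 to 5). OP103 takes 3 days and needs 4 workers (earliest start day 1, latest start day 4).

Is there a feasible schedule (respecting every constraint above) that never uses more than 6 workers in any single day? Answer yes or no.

The minimum achievable peak is 7; 6 < 7, so no feasible schedule stays within the cap.

no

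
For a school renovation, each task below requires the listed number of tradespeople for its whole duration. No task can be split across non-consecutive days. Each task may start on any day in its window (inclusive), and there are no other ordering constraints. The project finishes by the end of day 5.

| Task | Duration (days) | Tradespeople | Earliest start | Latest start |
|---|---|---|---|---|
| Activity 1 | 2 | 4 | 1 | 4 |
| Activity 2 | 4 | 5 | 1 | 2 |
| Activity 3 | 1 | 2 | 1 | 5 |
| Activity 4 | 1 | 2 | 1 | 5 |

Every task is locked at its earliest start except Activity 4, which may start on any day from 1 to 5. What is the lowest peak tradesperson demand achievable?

Activity 4@1: d1:13  d2:9  d3:5  d4:5  d5:0 → peak 13
Activity 4@2: d1:11  d2:11  d3:5  d4:5  d5:0 → peak 11
Activity 4@3: d1:11  d2:9  d3:7  d4:5  d5:0 → peak 11
Activity 4@4: d1:11  d2:9  d3:5  d4:7  d5:0 → peak 11
Activity 4@5: d1:11  d2:9  d3:5  d4:5  d5:2 → peak 11
Best is Activity 4@2, peak 11.

11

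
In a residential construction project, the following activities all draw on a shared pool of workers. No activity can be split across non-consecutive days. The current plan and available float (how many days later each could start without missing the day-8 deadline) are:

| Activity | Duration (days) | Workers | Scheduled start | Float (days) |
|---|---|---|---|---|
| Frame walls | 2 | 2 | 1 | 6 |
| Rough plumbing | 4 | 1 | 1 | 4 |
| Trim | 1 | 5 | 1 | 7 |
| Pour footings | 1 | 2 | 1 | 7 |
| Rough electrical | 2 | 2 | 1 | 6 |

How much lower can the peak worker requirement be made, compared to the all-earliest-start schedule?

7

Early-start peak: d1:12  d2:5  d3:1  d4:1  d5:0  d6:0  d7:0  d8:0 ⇒ 12.
Leveled (Frame walls@1, Rough plumbing@1, Trim@5, Pour footings@1, Rough electrical@2): d1:5  d2:5  d3:3  d4:1  d5:5  d6:0  d7:0  d8:0 ⇒ 5.
Reduction 12 − 5 = 7.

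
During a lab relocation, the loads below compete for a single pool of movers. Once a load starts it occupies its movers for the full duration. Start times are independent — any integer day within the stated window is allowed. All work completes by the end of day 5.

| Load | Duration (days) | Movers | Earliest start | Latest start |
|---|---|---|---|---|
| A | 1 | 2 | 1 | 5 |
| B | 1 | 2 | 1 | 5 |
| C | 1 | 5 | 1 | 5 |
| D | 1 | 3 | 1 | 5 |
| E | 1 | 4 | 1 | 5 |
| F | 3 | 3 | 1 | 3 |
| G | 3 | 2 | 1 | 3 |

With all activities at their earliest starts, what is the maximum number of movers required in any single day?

21

Early-start schedule: A@1, B@1, C@1, D@1, E@1, F@1, G@1.
Load per day: day 1: 21, day 2: 5, day 3: 5, day 4: 0, day 5: 0.
Peak is 21.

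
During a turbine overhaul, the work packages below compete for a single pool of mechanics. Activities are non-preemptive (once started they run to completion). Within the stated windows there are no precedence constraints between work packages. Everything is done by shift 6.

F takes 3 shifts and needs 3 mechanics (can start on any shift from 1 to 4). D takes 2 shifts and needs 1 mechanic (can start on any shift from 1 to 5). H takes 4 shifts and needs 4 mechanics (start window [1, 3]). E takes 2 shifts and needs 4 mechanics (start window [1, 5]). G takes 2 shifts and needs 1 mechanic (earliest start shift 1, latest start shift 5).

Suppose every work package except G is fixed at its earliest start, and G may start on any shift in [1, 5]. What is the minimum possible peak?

G@1: s1:13  s2:13  s3:7  s4:4  s5:0  s6:0 → peak 13
G@2: s1:12  s2:13  s3:8  s4:4  s5:0  s6:0 → peak 13
G@3: s1:12  s2:12  s3:8  s4:5  s5:0  s6:0 → peak 12
G@4: s1:12  s2:12  s3:7  s4:5  s5:1  s6:0 → peak 12
G@5: s1:12  s2:12  s3:7  s4:4  s5:1  s6:1 → peak 12
Best is G@3, peak 12.

12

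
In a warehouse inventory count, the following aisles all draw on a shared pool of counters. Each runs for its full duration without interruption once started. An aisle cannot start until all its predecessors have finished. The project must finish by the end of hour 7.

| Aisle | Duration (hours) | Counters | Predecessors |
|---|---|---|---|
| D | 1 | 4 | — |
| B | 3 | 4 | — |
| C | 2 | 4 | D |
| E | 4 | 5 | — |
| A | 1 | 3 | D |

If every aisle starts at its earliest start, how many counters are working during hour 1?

13

At early start, hour 1 has: D, B, E.
Demand: 4 + 4 + 5 = 13.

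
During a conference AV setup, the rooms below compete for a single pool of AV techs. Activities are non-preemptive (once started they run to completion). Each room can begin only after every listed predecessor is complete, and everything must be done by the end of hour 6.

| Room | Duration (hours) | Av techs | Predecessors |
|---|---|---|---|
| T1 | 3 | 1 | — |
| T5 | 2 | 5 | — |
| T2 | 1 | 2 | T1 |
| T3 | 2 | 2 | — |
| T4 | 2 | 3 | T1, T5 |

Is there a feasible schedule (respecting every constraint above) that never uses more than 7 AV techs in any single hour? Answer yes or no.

Schedule T1@1, T5@1, T2@4, T3@3, T4@5: h1:6  h2:6  h3:3  h4:4  h5:3  h6:3 — peak 6 ≤ 7.

yes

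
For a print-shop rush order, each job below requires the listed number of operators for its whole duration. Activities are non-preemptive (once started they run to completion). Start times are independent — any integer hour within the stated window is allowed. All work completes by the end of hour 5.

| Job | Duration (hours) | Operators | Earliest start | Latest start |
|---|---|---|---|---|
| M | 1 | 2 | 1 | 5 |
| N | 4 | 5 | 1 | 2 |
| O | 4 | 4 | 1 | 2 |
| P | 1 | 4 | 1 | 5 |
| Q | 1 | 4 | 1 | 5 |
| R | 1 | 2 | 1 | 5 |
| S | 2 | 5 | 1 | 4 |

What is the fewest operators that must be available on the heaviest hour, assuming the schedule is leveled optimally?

14

Early-start (M@1, N@1, O@1, P@1, Q@1, R@1, S@1) gives peak 26: h1:26  h2:14  h3:9  h4:9  h5:0.
Shift P→2, Q→3, S→4.
Schedule M@1, N@1, O@1, P@2, Q@3, R@1, S@4: h1:13  h2:13  h3:13  h4:14  h5:5 — peak 14.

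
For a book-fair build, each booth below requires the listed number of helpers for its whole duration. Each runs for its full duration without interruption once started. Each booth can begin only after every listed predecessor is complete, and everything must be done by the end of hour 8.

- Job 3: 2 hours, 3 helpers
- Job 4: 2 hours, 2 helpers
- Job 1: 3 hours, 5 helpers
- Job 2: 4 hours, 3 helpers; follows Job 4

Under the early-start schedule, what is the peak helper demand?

10

Early-start schedule: Job 3@1, Job 4@1, Job 1@1, Job 2@3.
Load per hour: hour 1: 10, hour 2: 10, hour 3: 8, hour 4: 3, hour 5: 3, hour 6: 3, hour 7: 0, hour 8: 0.
Peak is 10.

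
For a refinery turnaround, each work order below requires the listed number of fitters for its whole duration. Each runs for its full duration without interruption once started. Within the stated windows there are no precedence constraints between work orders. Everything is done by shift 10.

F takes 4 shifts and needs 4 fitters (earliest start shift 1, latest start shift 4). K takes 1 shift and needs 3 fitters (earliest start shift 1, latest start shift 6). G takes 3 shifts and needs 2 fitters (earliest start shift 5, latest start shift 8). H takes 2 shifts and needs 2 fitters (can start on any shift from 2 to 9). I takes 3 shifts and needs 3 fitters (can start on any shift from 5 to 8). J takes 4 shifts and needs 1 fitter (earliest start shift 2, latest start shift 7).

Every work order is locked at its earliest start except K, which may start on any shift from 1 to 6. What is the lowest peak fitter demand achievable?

K@1: s1:7  s2:7  s3:7  s4:5  s5:6  s6:5  s7:5  s8:0  s9:0  s10:0 → peak 7
K@2: s1:4  s2:10  s3:7  s4:5  s5:6  s6:5  s7:5  s8:0  s9:0  s10:0 → peak 10
K@3: s1:4  s2:7  s3:10  s4:5  s5:6  s6:5  s7:5  s8:0  s9:0  s10:0 → peak 10
K@4: s1:4  s2:7  s3:7  s4:8  s5:6  s6:5  s7:5  s8:0  s9:0  s10:0 → peak 8
K@5: s1:4  s2:7  s3:7  s4:5  s5:9  s6:5  s7:5  s8:0  s9:0  s10:0 → peak 9
K@6: s1:4  s2:7  s3:7  s4:5  s5:6  s6:8  s7:5  s8:0  s9:0  s10:0 → peak 8
Best is K@1, peak 7.

7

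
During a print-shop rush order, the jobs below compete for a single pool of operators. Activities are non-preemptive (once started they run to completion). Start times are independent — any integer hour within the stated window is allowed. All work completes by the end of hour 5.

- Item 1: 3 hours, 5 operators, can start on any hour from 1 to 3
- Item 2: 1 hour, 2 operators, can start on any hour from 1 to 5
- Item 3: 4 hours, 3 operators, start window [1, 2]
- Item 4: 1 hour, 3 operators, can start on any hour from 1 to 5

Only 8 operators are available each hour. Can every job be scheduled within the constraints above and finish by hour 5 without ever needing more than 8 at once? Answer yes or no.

yes

Schedule Item 1@1, Item 2@1, Item 3@2, Item 4@4: h1:7  h2:8  h3:8  h4:6  h5:3 — peak 8 ≤ 8.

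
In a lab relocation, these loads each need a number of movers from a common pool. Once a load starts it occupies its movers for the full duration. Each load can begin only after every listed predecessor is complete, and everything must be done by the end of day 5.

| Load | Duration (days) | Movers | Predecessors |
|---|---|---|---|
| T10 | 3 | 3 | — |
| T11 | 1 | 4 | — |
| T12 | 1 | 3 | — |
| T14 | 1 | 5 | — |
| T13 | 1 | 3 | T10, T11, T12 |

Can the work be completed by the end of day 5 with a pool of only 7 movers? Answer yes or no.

yes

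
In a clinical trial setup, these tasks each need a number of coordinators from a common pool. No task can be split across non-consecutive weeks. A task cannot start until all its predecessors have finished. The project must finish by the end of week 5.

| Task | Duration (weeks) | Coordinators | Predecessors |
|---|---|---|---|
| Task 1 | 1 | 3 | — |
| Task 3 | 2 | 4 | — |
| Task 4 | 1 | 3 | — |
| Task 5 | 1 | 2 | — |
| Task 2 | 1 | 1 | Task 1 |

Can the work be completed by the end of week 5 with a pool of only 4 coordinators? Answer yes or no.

yes

Schedule Task 1@1, Task 3@2, Task 4@4, Task 5@5, Task 2@4: w1:3  w2:4  w3:4  w4:4  w5:2 — peak 4 ≤ 4.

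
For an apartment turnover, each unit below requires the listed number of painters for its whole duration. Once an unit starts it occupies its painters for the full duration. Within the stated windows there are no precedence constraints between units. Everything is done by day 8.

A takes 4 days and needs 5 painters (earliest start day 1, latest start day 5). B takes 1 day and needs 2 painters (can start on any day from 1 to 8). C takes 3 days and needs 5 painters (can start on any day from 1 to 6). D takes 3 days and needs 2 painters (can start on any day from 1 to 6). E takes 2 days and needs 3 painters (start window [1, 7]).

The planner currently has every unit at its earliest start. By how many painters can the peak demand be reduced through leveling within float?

9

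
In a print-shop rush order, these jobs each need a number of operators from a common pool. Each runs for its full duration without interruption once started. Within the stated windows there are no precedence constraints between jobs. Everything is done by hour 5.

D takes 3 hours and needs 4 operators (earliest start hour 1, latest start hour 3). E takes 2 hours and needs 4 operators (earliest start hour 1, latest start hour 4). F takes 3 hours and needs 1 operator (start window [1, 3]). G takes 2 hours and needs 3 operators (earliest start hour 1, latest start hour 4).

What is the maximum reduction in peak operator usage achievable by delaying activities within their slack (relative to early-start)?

5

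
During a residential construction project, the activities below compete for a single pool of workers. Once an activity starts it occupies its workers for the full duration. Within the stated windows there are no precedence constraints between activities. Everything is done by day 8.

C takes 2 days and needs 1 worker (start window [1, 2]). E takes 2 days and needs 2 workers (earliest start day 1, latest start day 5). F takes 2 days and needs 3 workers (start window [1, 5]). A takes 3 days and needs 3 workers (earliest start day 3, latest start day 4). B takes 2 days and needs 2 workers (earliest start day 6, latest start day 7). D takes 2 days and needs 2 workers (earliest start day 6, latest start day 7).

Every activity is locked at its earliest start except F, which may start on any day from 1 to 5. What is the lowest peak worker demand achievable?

6

F@1: d1:6  d2:6  d3:3  d4:3  d5:3  d6:4  d7:4  d8:0 → peak 6
F@2: d1:3  d2:6  d3:6  d4:3  d5:3  d6:4  d7:4  d8:0 → peak 6
F@3: d1:3  d2:3  d3:6  d4:6  d5:3  d6:4  d7:4  d8:0 → peak 6
F@4: d1:3  d2:3  d3:3  d4:6  d5:6  d6:4  d7:4  d8:0 → peak 6
F@5: d1:3  d2:3  d3:3  d4:3  d5:6  d6:7  d7:4  d8:0 → peak 7
Best is F@1, peak 6.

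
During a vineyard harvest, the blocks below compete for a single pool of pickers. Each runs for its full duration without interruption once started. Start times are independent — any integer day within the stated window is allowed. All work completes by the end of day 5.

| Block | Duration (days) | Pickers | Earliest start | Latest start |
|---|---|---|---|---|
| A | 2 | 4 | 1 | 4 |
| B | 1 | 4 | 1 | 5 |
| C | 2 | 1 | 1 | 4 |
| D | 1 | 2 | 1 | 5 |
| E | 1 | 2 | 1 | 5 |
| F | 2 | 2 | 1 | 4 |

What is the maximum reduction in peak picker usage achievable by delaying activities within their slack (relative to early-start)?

Early-start peak: d1:15  d2:7  d3:0  d4:0  d5:0 ⇒ 15.
Leveled (A@1, B@3, C@1, D@4, E@5, F@4): d1:5  d2:5  d3:4  d4:4  d5:4 ⇒ 5.
Reduction 15 − 5 = 10.

10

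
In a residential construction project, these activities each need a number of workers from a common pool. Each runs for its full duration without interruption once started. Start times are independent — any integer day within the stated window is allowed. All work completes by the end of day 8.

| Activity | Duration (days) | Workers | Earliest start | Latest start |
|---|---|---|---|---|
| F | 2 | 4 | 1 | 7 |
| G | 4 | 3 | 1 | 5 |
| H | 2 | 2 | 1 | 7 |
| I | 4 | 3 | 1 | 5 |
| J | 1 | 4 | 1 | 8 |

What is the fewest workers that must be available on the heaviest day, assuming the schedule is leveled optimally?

6

Early-start (F@1, G@1, H@1, I@1, J@1) gives peak 16: d1:16  d2:12  d3:6  d4:6  d5:0  d6:0  d7:0  d8:0.
Shift G→3, I→3, J→7.
Schedule F@1, G@3, H@1, I@3, J@7: d1:6  d2:6  d3:6  d4:6  d5:6  d6:6  d7:4  d8:0 — peak 6.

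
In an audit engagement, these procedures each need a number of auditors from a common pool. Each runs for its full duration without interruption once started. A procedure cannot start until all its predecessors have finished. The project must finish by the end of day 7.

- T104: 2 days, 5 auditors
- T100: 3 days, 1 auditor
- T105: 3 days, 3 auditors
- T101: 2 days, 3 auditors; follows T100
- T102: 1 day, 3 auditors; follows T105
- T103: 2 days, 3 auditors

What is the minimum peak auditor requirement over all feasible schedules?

Early-start (T104@1, T100@1, T105@1, T101@4, T102@4, T103@1) gives peak 12: d1:12  d2:12  d3:4  d4:6  d5:3  d6:0  d7:0.
Shift T105→3, T102→6, T103→6.
Schedule T104@1, T100@1, T105@3, T101@4, T102@6, T103@6: d1:6  d2:6  d3:4  d4:6  d5:6  d6:6  d7:3 — peak 6.
Total auditor-days = 37 over 7 days ⇒ peak ≥ ⌈37/7⌉ = 6, so 6 is optimal.

6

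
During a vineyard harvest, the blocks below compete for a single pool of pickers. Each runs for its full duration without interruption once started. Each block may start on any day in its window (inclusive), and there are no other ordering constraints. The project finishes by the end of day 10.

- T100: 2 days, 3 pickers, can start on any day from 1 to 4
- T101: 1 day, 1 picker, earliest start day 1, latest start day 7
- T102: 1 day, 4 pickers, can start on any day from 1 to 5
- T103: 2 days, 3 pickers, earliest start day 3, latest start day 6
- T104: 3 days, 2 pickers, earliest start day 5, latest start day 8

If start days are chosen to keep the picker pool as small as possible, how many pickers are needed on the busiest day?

Early-start (T100@1, T101@1, T102@1, T103@3, T104@5) gives peak 8: d1:8  d2:3  d3:3  d4:3  d5:2  d6:2  d7:2  d8:0  d9:0  d10:0.
Shift T102→3, T103→4, T104→6.
Schedule T100@1, T101@1, T102@3, T103@4, T104@6: d1:4  d2:3  d3:4  d4:3  d5:3  d6:2  d7:2  d8:2  d9:0  d10:0 — peak 4.

4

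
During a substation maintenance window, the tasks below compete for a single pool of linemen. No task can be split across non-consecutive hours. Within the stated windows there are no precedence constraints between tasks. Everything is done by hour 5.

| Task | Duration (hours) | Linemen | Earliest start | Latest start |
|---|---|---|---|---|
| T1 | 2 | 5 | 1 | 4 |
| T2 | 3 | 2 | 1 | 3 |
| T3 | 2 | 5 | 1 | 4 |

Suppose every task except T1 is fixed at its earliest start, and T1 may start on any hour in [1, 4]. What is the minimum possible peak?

7

T1@1: h1:12  h2:12  h3:2  h4:0  h5:0 → peak 12
T1@2: h1:7  h2:12  h3:7  h4:0  h5:0 → peak 12
T1@3: h1:7  h2:7  h3:7  h4:5  h5:0 → peak 7
T1@4: h1:7  h2:7  h3:2  h4:5  h5:5 → peak 7
Best is T1@3, peak 7.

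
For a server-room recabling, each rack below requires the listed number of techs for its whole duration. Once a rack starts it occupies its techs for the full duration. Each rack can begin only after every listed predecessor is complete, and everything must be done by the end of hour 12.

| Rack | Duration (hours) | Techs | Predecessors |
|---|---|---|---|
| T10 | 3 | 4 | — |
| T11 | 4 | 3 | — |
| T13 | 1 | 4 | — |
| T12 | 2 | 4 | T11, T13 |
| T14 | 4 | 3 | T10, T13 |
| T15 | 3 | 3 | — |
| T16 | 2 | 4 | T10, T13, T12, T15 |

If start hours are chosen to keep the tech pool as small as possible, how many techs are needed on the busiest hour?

7

Early-start (T10@1, T11@1, T13@1, T12@5, T14@4, T15@1, T16@7) gives peak 14: h1:14  h2:10  h3:10  h4:6  h5:7  h6:7  h7:7  h8:4  h9:0  h10:0  h11:0  h12:0.
Shift T13→4, T14→5, T15→7, T16→10.
Schedule T10@1, T11@1, T13@4, T12@5, T14@5, T15@7, T16@10: h1:7  h2:7  h3:7  h4:7  h5:7  h6:7  h7:6  h8:6  h9:3  h10:4  h11:4  h12:0 — peak 7.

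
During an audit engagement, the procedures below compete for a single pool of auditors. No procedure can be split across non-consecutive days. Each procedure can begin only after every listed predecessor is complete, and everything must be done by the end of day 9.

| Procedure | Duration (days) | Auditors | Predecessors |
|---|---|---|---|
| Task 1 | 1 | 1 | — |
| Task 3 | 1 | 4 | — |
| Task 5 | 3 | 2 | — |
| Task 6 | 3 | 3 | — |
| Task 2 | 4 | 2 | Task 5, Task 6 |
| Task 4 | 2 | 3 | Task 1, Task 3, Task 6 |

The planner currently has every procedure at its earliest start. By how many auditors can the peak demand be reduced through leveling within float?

Early-start peak: d1:10  d2:5  d3:5  d4:5  d5:5  d6:2  d7:2  d8:0  d9:0 ⇒ 10.
Leveled (Task 1@1, Task 3@1, Task 5@2, Task 6@2, Task 2@5, Task 4@5): d1:5  d2:5  d3:5  d4:5  d5:5  d6:5  d7:2  d8:2  d9:0 ⇒ 5.
Reduction 10 − 5 = 5.

5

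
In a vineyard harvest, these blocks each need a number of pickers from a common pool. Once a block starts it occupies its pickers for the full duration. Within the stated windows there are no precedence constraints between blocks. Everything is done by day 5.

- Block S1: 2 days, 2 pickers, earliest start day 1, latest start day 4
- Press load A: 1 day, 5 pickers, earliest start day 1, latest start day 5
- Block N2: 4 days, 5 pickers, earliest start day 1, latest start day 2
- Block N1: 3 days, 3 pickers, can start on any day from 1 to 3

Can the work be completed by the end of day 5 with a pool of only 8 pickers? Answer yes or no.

yes

Schedule Block S1@1, Press load A@1, Block N2@2, Block N1@3: d1:7  d2:7  d3:8  d4:8  d5:8 — peak 8 ≤ 8.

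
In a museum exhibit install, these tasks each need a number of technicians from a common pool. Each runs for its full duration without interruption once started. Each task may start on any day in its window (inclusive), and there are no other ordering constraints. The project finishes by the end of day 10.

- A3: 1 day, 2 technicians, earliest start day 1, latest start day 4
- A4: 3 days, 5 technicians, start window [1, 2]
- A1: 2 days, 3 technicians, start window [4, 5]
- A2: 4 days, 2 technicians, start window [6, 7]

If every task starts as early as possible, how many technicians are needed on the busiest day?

7

Early-start schedule: A3@1, A4@1, A1@4, A2@6.
Load per day: day 1: 7, day 2: 5, day 3: 5, day 4: 3, day 5: 3, day 6: 2, day 7: 2, day 8: 2, day 9: 2, day 10: 0.
Peak is 7.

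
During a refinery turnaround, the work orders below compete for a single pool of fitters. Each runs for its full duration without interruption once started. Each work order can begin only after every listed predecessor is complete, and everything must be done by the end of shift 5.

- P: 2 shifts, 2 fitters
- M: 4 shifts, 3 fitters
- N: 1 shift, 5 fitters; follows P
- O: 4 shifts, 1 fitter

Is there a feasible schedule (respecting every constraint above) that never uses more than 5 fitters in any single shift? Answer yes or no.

no

The minimum achievable peak is 6; 5 < 6, so no feasible schedule stays within the cap.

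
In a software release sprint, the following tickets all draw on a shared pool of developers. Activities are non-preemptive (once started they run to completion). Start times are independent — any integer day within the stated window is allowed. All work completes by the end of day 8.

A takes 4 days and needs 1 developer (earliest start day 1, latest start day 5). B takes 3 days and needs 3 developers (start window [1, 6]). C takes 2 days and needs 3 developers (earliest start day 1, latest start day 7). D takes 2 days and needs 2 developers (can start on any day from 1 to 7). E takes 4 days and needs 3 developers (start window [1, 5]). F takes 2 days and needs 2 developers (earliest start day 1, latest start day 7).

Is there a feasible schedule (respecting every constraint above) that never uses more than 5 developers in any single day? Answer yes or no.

no

The minimum achievable peak is 6; 5 < 6, so no feasible schedule stays within the cap.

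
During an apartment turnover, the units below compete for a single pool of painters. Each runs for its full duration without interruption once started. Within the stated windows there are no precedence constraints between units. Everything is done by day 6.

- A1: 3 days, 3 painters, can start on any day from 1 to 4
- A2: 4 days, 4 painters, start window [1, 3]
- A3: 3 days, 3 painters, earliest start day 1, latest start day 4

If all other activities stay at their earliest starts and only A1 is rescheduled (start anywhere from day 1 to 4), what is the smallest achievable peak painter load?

A1@1: d1:10  d2:10  d3:10  d4:4  d5:0  d6:0 → peak 10
A1@2: d1:7  d2:10  d3:10  d4:7  d5:0  d6:0 → peak 10
A1@3: d1:7  d2:7  d3:10  d4:7  d5:3  d6:0 → peak 10
A1@4: d1:7  d2:7  d3:7  d4:7  d5:3  d6:3 → peak 7
Best is A1@4, peak 7.

7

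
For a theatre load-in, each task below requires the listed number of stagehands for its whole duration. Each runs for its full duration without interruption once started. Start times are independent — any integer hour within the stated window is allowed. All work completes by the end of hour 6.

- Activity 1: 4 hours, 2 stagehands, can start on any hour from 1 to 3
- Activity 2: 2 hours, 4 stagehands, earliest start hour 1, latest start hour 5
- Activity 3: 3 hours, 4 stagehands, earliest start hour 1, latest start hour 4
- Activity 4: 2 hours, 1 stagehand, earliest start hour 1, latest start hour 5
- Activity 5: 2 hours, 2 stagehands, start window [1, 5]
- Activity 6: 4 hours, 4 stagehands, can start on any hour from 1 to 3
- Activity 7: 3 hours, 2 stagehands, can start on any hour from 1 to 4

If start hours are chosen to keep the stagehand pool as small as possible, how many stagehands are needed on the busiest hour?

Early-start (Activity 1@1, Activity 2@1, Activity 3@1, Activity 4@1, Activity 5@1, Activity 6@1, Activity 7@1) gives peak 19: h1:19  h2:19  h3:12  h4:6  h5:0  h6:0.
Shift Activity 4→4, Activity 5→5, Activity 6→3, Activity 7→4.
Schedule Activity 1@1, Activity 2@1, Activity 3@1, Activity 4@4, Activity 5@5, Activity 6@3, Activity 7@4: h1:10  h2:10  h3:10  h4:9  h5:9  h6:8 — peak 10.
Total stagehand-hours = 56 over 6 hours ⇒ peak ≥ ⌈56/6⌉ = 10, so 10 is optimal.

10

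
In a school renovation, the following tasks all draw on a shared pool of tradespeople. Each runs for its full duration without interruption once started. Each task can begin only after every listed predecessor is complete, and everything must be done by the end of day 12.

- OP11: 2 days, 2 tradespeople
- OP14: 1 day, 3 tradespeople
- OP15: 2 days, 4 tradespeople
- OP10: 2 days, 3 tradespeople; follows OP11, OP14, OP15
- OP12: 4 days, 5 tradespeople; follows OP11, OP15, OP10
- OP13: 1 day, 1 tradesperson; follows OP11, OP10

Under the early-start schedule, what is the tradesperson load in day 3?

3

At early start, day 3 has: OP10.
Demand: 3 = 3.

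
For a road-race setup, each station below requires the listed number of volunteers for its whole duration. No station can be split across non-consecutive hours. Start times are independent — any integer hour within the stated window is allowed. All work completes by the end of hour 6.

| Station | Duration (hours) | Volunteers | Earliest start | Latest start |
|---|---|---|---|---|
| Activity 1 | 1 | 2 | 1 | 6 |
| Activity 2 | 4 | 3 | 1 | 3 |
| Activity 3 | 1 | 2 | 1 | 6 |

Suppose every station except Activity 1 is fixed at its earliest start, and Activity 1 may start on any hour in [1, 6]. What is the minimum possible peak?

Activity 1@1: h1:7  h2:3  h3:3  h4:3  h5:0  h6:0 → peak 7
Activity 1@2: h1:5  h2:5  h3:3  h4:3  h5:0  h6:0 → peak 5
Activity 1@3: h1:5  h2:3  h3:5  h4:3  h5:0  h6:0 → peak 5
Activity 1@4: h1:5  h2:3  h3:3  h4:5  h5:0  h6:0 → peak 5
Activity 1@5: h1:5  h2:3  h3:3  h4:3  h5:2  h6:0 → peak 5
Activity 1@6: h1:5  h2:3  h3:3  h4:3  h5:0  h6:2 → peak 5
Best is Activity 1@2, peak 5.

5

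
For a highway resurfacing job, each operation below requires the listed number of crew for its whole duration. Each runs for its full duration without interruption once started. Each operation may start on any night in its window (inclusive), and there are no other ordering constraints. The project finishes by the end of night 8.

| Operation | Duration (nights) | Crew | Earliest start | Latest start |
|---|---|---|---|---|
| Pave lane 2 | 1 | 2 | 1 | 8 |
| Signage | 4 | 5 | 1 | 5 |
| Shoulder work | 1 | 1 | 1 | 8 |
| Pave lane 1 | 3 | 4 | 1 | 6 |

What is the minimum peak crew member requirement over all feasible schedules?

5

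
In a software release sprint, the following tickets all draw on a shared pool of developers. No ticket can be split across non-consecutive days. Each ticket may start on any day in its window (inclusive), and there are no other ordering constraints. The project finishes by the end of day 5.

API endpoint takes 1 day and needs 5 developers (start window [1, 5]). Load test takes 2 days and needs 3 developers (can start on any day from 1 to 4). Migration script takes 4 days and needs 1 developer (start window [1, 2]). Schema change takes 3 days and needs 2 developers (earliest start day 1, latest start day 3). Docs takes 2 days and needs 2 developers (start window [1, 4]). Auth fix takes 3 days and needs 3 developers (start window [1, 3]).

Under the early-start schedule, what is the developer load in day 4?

At early start, day 4 has: Migration script.
Demand: 1 = 1.

1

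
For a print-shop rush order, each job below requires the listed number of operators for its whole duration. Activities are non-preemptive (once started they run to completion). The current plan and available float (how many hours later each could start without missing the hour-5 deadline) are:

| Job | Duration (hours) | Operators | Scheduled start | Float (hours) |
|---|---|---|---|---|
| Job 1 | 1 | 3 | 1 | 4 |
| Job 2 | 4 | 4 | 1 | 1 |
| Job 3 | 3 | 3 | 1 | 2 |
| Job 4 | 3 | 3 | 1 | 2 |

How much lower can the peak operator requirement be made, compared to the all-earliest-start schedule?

Early-start peak: h1:13  h2:10  h3:10  h4:4  h5:0 ⇒ 13.
Leveled (Job 1@1, Job 2@1, Job 3@1, Job 4@2): h1:10  h2:10  h3:10  h4:7  h5:0 ⇒ 10.
Reduction 13 − 10 = 3.

3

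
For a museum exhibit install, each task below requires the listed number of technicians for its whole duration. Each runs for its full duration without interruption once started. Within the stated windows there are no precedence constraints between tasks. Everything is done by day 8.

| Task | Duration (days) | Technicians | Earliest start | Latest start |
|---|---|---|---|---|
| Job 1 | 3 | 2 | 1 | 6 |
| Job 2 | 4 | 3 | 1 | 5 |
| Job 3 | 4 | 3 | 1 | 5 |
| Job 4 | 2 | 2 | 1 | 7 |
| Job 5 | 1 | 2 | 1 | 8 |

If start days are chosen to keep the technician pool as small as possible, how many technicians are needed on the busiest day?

5

Early-start (Job 1@1, Job 2@1, Job 3@1, Job 4@1, Job 5@1) gives peak 12: d1:12  d2:10  d3:8  d4:6  d5:0  d6:0  d7:0  d8:0.
Shift Job 3→5, Job 4→4, Job 5→6.
Schedule Job 1@1, Job 2@1, Job 3@5, Job 4@4, Job 5@6: d1:5  d2:5  d3:5  d4:5  d5:5  d6:5  d7:3  d8:3 — peak 5.
Total technician-days = 36 over 8 days ⇒ peak ≥ ⌈36/8⌉ = 5, so 5 is optimal.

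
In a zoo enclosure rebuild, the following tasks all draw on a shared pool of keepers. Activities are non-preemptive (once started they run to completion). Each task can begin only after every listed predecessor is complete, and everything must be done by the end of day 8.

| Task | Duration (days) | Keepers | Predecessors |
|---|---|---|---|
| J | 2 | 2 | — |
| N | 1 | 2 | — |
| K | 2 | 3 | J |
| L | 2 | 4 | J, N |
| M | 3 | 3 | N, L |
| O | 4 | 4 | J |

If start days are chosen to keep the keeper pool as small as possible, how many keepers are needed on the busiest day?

Early-start (J@1, N@1, K@3, L@3, M@5, O@3) gives peak 11: d1:4  d2:2  d3:11  d4:11  d5:7  d6:7  d7:3  d8:0.
Shift O→5.
Schedule J@1, N@1, K@3, L@3, M@5, O@5: d1:4  d2:2  d3:7  d4:7  d5:7  d6:7  d7:7  d8:4 — peak 7.

7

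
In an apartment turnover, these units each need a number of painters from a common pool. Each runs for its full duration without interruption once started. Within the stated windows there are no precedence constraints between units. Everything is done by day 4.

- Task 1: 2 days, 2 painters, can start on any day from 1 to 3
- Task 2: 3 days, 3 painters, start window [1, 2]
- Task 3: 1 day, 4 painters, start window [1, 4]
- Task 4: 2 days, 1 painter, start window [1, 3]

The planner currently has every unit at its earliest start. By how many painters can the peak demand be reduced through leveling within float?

Early-start peak: d1:10  d2:6  d3:3  d4:0 ⇒ 10.
Leveled (Task 1@1, Task 2@1, Task 3@4, Task 4@3): d1:5  d2:5  d3:4  d4:5 ⇒ 5.
Reduction 10 − 5 = 5.

5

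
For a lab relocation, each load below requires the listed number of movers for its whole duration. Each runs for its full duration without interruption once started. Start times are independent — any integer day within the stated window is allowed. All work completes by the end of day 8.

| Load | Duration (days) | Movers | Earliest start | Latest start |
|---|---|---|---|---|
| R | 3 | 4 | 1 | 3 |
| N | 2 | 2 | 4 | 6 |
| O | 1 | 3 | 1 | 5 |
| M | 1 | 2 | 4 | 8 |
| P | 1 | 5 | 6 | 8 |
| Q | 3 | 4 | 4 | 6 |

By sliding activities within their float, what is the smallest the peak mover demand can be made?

6

Early-start (R@1, N@4, O@1, M@4, P@6, Q@4) gives peak 9: d1:7  d2:4  d3:4  d4:8  d5:6  d6:9  d7:0  d8:0.
Shift O→4, M→6, P→8, Q→5.
Schedule R@1, N@4, O@4, M@6, P@8, Q@5: d1:4  d2:4  d3:4  d4:5  d5:6  d6:6  d7:4  d8:5 — peak 6.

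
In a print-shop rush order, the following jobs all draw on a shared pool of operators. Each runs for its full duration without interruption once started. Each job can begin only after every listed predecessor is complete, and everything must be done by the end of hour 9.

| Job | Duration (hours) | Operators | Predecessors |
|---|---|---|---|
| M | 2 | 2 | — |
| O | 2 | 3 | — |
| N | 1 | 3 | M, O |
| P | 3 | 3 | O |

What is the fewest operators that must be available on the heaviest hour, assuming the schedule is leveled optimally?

Early-start (M@1, O@1, N@3, P@3) gives peak 6: h1:5  h2:5  h3:6  h4:3  h5:3  h6:0  h7:0  h8:0  h9:0.
Shift O→3, N→5, P→6.
Schedule M@1, O@3, N@5, P@6: h1:2  h2:2  h3:3  h4:3  h5:3  h6:3  h7:3  h8:3  h9:0 — peak 3.
Total operator-hours = 22 over 9 hours ⇒ peak ≥ ⌈22/9⌉ = 3, so 3 is optimal.

3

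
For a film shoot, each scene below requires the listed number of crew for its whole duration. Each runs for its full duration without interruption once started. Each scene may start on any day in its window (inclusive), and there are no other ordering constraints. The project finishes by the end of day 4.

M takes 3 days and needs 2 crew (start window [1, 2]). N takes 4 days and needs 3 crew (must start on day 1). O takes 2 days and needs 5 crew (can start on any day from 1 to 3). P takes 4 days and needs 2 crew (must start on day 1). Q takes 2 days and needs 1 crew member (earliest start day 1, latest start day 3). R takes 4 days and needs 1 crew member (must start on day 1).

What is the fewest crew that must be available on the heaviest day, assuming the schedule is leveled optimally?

Early-start (M@1, N@1, O@1, P@1, Q@1, R@1) gives peak 14: d1:14  d2:14  d3:8  d4:6.
Shift Q→3.
Schedule M@1, N@1, O@1, P@1, Q@3, R@1: d1:13  d2:13  d3:9  d4:7 — peak 13.
No arrangement of the 18 feasible schedules does better.

13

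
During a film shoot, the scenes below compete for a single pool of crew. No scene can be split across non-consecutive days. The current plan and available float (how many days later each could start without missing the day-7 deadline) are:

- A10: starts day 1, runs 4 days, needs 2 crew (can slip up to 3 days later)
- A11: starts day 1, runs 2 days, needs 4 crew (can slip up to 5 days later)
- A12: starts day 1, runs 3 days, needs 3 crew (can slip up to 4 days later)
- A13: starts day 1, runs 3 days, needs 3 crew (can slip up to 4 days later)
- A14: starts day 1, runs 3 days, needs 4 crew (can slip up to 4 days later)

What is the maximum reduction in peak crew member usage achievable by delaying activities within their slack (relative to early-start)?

Early-start peak: d1:16  d2:16  d3:12  d4:2  d5:0  d6:0  d7:0 ⇒ 16.
Leveled (A10@1, A11@4, A12@1, A13@1, A14@5): d1:8  d2:8  d3:8  d4:6  d5:8  d6:4  d7:4 ⇒ 8.
Reduction 16 − 8 = 8.

8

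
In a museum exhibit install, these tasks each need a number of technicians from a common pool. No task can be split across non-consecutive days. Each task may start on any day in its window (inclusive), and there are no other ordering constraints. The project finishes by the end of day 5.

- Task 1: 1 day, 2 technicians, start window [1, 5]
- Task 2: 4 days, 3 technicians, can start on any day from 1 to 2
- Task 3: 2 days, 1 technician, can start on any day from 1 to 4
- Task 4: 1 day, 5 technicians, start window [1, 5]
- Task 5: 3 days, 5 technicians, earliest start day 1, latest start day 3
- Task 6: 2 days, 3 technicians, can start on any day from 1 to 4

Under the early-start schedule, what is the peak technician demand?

19

Early-start schedule: Task 1@1, Task 2@1, Task 3@1, Task 4@1, Task 5@1, Task 6@1.
Load per day: day 1: 19, day 2: 12, day 3: 8, day 4: 3, day 5: 0.
Peak is 19.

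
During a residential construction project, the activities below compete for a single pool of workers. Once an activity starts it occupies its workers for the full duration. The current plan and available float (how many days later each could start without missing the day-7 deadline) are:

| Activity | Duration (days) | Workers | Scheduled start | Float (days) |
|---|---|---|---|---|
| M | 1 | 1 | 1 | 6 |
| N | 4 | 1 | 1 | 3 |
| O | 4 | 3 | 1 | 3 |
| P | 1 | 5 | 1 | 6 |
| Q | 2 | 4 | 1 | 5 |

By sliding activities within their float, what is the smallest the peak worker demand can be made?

Early-start (M@1, N@1, O@1, P@1, Q@1) gives peak 14: d1:14  d2:8  d3:4  d4:4  d5:0  d6:0  d7:0.
Shift P→5, Q→6.
Schedule M@1, N@1, O@1, P@5, Q@6: d1:5  d2:4  d3:4  d4:4  d5:5  d6:4  d7:4 — peak 5.
Total worker-days = 30 over 7 days ⇒ peak ≥ ⌈30/7⌉ = 5, so 5 is optimal.

5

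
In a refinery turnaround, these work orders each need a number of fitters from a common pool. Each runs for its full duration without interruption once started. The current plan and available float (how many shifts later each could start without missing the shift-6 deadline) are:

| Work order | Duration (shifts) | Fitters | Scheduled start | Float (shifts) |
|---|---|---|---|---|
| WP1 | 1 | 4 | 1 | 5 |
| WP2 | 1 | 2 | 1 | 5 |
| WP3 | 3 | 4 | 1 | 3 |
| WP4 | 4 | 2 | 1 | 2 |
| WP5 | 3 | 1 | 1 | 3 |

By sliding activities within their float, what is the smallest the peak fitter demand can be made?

6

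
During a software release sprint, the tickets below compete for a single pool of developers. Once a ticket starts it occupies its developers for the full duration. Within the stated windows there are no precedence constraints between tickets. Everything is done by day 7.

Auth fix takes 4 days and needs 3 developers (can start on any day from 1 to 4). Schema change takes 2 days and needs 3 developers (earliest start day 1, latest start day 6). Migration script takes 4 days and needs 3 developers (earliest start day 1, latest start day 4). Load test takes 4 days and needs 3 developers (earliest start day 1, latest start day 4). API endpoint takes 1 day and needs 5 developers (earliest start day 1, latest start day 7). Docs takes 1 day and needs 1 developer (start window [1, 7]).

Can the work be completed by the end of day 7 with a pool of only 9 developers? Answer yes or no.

Schedule Auth fix@1, Schema change@1, Migration script@1, Load test@3, API endpoint@5, Docs@5: d1:9  d2:9  d3:9  d4:9  d5:9  d6:3  d7:0 — peak 9 ≤ 9.

yes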